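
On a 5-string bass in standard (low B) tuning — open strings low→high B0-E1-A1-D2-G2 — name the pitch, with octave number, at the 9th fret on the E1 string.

Each fret is one semitone, so E1 + 9 = C#2.

C#2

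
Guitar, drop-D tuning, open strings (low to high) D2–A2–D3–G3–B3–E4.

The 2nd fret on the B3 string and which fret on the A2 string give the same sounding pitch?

B3 at fret 2 is B3 + 2 semitones = C♯4.
The open A2 string is 14 semitones below the open B3, so the same pitch on the A2 string lies at fret 2 + 14 = 16.

16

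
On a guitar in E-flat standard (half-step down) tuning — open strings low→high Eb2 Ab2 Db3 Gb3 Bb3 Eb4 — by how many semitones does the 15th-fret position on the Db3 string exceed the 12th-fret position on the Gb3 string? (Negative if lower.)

Db3 at fret 15 → E4 (MIDI 64); Gb3 at fret 12 → Gb4 (MIDI 66).
64 − 66 = -2, so the two pitches are 2 semitones apart.

-2 semitones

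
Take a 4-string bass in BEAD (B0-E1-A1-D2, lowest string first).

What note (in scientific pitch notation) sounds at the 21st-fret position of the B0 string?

The open B0 string plus 21 semitones: B–C–C#–D–…–F#–G–G#.
The walk passes from B into C 2 times, so the octave number goes from 0 to 2.

G#2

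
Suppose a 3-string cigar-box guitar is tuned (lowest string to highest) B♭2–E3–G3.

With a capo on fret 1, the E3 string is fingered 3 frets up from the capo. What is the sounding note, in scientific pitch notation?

The capo raises the open E3 by 1 semitone to F3; fretting 3 more gives E3 + 1 + 3 = E3 + 4 semitones = A♭3.

A♭3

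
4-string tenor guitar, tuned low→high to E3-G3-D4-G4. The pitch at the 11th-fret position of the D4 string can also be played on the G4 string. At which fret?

D4 at fret 11 is D4 + 11 semitones = D♭5.
The open G4 string is 5 semitones above the open D4, so the same pitch on the G4 string lies at fret 11 − 5 = 6.

6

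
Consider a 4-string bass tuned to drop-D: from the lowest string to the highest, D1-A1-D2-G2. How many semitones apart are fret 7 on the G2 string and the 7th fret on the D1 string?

G2 at fret 7 → D3 (MIDI 50); D1 at fret 7 → A1 (MIDI 33).
50 − 33 = 17, so the two pitches are 17 semitones apart, with D3 the higher.

17 semitones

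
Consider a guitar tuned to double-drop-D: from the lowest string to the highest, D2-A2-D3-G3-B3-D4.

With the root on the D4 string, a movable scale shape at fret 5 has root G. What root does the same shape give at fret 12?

D

Moving from fret 5 to fret 12 shifts the root by 7 semitones.
G up 7 semitones is D.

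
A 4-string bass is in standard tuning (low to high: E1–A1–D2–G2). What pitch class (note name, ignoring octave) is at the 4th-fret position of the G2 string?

The open G2 string plus 4 semitones: G–G#–A–A#–B.

B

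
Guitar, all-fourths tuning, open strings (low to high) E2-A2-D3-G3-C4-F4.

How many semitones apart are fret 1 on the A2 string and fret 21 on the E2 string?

A2 at fret 1 → A♯2 (MIDI 46); E2 at fret 21 → C♯4 (MIDI 61).
46 − 61 = -15, so the two pitches are 15 semitones apart, with C♯4 the higher.

15 semitones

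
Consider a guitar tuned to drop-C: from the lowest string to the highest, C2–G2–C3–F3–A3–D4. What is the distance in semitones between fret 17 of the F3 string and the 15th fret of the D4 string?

7 semitones

F3 at fret 17 → A#4 (MIDI 70); D4 at fret 15 → F5 (MIDI 77).
70 − 77 = -7, so the two pitches are 7 semitones apart, with F5 the higher.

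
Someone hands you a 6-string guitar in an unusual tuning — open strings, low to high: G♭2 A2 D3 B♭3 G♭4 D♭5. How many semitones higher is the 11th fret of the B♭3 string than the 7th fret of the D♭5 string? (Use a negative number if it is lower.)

B♭3 at fret 11 → A4 (MIDI 69); D♭5 at fret 7 → A♭5 (MIDI 80).
69 − 80 = -11, so the two pitches are 11 semitones apart.

-11 semitones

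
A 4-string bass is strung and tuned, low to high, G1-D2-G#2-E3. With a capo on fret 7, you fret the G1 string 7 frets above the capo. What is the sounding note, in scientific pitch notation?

The capo raises the open G1 by 7 semitones to D2; fretting 7 more gives G1 + 7 + 7 = G1 + 14 semitones = A2.

A2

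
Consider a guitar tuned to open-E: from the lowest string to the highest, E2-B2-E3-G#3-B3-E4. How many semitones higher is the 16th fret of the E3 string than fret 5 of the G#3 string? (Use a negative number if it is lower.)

7 semitones

E3 at fret 16 → G#4 (MIDI 68); G#3 at fret 5 → C#4 (MIDI 61).
68 − 61 = 7, so the two pitches are 7 semitones apart.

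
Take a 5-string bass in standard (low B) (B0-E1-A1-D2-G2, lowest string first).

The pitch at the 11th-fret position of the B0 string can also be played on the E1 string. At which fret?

Fret 11 on B0 is MIDI 23 + 11 = 34 (A♯1). On the E1 string (open MIDI 28), that pitch is 34 − 28 = fret 6.

6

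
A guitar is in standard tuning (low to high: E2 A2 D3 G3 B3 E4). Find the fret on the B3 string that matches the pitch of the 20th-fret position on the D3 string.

Fret 20 on D3 is MIDI 50 + 20 = 70 (A♯4). On the B3 string (open MIDI 59), that pitch is 70 − 59 = fret 11.

11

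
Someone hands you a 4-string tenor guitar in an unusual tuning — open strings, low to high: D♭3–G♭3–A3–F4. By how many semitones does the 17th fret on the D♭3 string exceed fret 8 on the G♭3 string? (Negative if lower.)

D♭3 at fret 17 → G♭4 (MIDI 66); G♭3 at fret 8 → D4 (MIDI 62).
66 − 62 = 4, so the two pitches are 4 semitones apart.

4 semitones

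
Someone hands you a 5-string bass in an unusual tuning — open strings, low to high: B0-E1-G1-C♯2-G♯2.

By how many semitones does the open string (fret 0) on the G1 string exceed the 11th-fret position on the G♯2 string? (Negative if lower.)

G1 at fret 0 → G1 (MIDI 31); G♯2 at fret 11 → G3 (MIDI 55).
31 − 55 = -24, so the two pitches are 24 semitones apart.

-24 semitones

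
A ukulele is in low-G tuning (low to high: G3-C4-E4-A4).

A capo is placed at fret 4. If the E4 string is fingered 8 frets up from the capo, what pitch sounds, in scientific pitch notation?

The capo raises the open E4 by 4 semitones to G♯4; fretting 8 more gives E4 + 4 + 8 = E4 + 12 semitones = E5.

E5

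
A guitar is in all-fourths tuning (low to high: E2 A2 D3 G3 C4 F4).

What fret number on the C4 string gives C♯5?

13

C♯5 is 13 semitones above the open C4 (C–C#–D–D#–…–B–C–C#), so it sits at fret 13.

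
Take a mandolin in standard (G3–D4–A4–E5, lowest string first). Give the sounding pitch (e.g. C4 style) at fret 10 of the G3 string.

G3 is MIDI 55. Adding 10 gives 65, which is F4.

F4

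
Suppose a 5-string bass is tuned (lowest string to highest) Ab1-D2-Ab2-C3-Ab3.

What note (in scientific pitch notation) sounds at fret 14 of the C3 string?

C3 is MIDI 48. Adding 14 gives 62, which is D4.

D4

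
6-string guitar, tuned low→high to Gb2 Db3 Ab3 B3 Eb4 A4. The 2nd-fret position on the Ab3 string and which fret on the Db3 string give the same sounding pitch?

9

Ab3 at fret 2 is Ab3 + 2 semitones = Bb3.
The open Db3 string is 7 semitones below the open Ab3, so the same pitch on the Db3 string lies at fret 2 + 7 = 9.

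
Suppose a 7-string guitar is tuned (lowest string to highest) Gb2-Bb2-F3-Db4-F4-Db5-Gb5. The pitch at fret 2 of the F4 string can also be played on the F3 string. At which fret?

Fret 2 on F4 is MIDI 65 + 2 = 67 (G4). On the F3 string (open MIDI 53), that pitch is 67 − 53 = fret 14.

14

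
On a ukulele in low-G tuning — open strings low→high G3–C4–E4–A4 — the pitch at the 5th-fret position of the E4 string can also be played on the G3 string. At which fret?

E4 at fret 5 is E4 + 5 semitones = A4.
The open G3 string is 9 semitones below the open E4, so the same pitch on the G3 string lies at fret 5 + 9 = 14.

14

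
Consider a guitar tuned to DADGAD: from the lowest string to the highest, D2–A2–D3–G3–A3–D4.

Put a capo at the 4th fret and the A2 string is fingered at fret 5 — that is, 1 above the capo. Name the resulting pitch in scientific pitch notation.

The capo raises the open A2 by 4 semitones to C#3; fretting 1 more gives A2 + 4 + 1 = A2 + 5 semitones = D3.

D3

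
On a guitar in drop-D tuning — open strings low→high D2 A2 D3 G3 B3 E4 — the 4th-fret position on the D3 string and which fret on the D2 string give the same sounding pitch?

Fret 4 on D3 is MIDI 50 + 4 = 54 (F#3). On the D2 string (open MIDI 38), that pitch is 54 − 38 = fret 16.

16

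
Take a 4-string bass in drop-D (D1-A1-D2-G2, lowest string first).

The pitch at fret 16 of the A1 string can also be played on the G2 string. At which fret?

6

A1 at fret 16 is A1 + 16 semitones = C#3.
The open G2 string is 10 semitones above the open A1, so the same pitch on the G2 string lies at fret 16 − 10 = 6.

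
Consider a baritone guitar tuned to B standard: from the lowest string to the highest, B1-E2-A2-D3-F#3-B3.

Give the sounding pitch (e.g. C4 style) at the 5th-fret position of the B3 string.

The open B3 string plus 5 semitones: B–C–C#–D–D#–E.
The walk passes from B into C once, so the octave number goes from 3 to 4.

E4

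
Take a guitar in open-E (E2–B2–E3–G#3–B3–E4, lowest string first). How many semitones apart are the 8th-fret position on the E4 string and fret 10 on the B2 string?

15 semitones

E4 at fret 8 → C5 (MIDI 72); B2 at fret 10 → A3 (MIDI 57).
72 − 57 = 15, so the two pitches are 15 semitones apart, with C5 the higher.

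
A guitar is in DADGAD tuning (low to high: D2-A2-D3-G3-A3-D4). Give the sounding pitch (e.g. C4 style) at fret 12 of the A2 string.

A3

The open A2 string plus 12 semitones: A–A#–B–C–…–G–G#–A.
The walk passes from B into C once, so the octave number goes from 2 to 3.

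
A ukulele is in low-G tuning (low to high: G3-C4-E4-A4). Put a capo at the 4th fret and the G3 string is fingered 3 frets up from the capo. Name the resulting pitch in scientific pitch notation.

The capo raises the open G3 by 4 semitones to B3; fretting 3 more gives G3 + 4 + 3 = G3 + 7 semitones = D4.

D4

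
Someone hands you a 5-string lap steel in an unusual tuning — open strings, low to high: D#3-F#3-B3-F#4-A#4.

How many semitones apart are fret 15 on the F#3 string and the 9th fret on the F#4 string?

6 semitones

F#3 at fret 15 → A4 (MIDI 69); F#4 at fret 9 → D#5 (MIDI 75).
69 − 75 = -6, so the two pitches are 6 semitones apart, with D#5 the higher.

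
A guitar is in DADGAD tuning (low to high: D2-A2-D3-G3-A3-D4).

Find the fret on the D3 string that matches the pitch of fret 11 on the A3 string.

A3 at fret 11 is A3 + 11 semitones = G#4.
The open D3 string is 7 semitones below the open A3, so the same pitch on the D3 string lies at fret 11 + 7 = 18.

18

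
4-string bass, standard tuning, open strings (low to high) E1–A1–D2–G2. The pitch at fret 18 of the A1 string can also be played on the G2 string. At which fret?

8

A1 at fret 18 is A1 + 18 semitones = D#3.
The open G2 string is 10 semitones above the open A1, so the same pitch on the G2 string lies at fret 18 − 10 = 8.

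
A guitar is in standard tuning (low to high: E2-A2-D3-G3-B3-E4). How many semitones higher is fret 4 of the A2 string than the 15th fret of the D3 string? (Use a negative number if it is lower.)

-16 semitones

A2 at fret 4 → C♯3 (MIDI 49); D3 at fret 15 → F4 (MIDI 65).
49 − 65 = -16, so the two pitches are 16 semitones apart.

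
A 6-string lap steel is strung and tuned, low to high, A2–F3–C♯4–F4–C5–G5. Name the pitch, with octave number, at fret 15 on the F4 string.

Each fret is one semitone, so F4 + 15 = G♯5.
(Equivalently spelled A♭5.)

G♯5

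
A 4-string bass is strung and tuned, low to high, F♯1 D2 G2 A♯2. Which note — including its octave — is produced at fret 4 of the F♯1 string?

A♯1

Each fret is one semitone, so F♯1 + 4 = A♯1.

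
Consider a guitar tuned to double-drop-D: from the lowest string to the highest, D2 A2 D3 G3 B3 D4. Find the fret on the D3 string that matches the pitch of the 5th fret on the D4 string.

17

D4 at fret 5 is D4 + 5 semitones = G4.
The open D3 string is 12 semitones below the open D4, so the same pitch on the D3 string lies at fret 5 + 12 = 17.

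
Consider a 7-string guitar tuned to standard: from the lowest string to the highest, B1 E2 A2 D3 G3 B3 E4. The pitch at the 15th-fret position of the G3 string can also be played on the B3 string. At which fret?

11

Fret 15 on G3 is MIDI 55 + 15 = 70 (A#4). On the B3 string (open MIDI 59), that pitch is 70 − 59 = fret 11.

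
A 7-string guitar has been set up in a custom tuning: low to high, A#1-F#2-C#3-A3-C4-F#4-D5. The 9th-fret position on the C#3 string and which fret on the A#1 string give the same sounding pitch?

C#3 at fret 9 is C#3 + 9 semitones = A#3.
The open A#1 string is 15 semitones below the open C#3, so the same pitch on the A#1 string lies at fret 9 + 15 = 24.

24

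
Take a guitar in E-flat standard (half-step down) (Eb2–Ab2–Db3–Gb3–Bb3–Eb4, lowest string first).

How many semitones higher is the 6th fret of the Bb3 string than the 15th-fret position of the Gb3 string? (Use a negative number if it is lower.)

-5 semitones

Bb3 at fret 6 → E4 (MIDI 64); Gb3 at fret 15 → A4 (MIDI 69).
64 − 69 = -5, so the two pitches are 5 semitones apart.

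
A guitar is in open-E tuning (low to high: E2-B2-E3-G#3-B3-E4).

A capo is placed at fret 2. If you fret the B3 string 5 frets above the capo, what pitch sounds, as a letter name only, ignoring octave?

F#

The capo raises the open B3 by 2 semitones to C#4; fretting 5 more gives B3 + 2 + 5 = B3 + 7 semitones, landing on F#.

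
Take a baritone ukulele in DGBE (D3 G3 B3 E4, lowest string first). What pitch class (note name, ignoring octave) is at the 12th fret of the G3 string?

G3 is MIDI 55. Adding 12 gives 67; 67 mod 12 = 7, i.e. G.

G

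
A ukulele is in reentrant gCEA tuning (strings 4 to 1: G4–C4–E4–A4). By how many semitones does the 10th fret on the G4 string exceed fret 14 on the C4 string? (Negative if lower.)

3 semitones

G4 at fret 10 → F5 (MIDI 77); C4 at fret 14 → D5 (MIDI 74).
77 − 74 = 3, so the two pitches are 3 semitones apart.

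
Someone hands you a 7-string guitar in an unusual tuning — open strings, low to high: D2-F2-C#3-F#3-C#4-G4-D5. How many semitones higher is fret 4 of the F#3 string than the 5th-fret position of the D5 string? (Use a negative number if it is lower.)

F#3 at fret 4 → A#3 (MIDI 58); D5 at fret 5 → G5 (MIDI 79).
58 − 79 = -21, so the two pitches are 21 semitones apart.

-21 semitones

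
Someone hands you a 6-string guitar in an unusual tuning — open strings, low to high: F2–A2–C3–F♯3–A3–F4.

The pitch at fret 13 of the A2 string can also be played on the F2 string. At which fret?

17

Fret 13 on A2 is MIDI 45 + 13 = 58 (A♯3). On the F2 string (open MIDI 41), that pitch is 58 − 41 = fret 17.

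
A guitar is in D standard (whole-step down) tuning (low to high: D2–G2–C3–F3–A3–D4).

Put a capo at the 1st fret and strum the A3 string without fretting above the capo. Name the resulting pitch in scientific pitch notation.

The capo raises the open A3 by 1 semitone to A#3; fretting 0 more gives A3 + 1 + 0 = A3 + 1 semitone = A#3.

A#3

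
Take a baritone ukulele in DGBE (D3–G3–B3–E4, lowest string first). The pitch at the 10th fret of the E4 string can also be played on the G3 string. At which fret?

E4 at fret 10 is E4 + 10 semitones = D5.
The open G3 string is 9 semitones below the open E4, so the same pitch on the G3 string lies at fret 10 + 9 = 19.

19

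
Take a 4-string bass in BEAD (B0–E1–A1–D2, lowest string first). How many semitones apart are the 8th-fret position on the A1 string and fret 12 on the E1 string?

A1 at fret 8 → F2 (MIDI 41); E1 at fret 12 → E2 (MIDI 40).
41 − 40 = 1, so the two pitches are 1 semitone apart, with F2 the higher.

1 semitone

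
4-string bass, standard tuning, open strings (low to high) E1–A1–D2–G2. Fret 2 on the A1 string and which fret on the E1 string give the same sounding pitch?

7

A1 at fret 2 is A1 + 2 semitones = B1.
The open E1 string is 5 semitones below the open A1, so the same pitch on the E1 string lies at fret 2 + 5 = 7.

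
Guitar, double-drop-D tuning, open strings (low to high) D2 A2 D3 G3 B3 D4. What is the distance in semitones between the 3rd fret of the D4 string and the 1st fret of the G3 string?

D4 at fret 3 → F4 (MIDI 65); G3 at fret 1 → G#3 (MIDI 56).
65 − 56 = 9, so the two pitches are 9 semitones apart, with F4 the higher.

9 semitones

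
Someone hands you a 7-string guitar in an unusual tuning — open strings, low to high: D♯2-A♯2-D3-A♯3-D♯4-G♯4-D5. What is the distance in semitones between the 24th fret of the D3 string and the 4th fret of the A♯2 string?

D3 at fret 24 → D5 (MIDI 74); A♯2 at fret 4 → D3 (MIDI 50).
74 − 50 = 24, so the two pitches are 24 semitones apart, with D5 the higher.

24 semitones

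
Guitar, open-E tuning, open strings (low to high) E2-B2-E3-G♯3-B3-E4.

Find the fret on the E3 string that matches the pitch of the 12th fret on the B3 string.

19

B3 at fret 12 is B3 + 12 semitones = B4.
The open E3 string is 7 semitones below the open B3, so the same pitch on the E3 string lies at fret 12 + 7 = 19.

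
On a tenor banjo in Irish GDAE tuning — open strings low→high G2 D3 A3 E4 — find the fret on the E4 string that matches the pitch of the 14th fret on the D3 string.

0

Fret 14 on D3 is MIDI 50 + 14 = 64 (E4). On the E4 string (open MIDI 64), that pitch is 64 − 64 = fret 0.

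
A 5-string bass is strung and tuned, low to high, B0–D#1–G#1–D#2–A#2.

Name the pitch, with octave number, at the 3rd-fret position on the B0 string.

B0 is MIDI 23. Adding 3 gives 26, which is D1.

D1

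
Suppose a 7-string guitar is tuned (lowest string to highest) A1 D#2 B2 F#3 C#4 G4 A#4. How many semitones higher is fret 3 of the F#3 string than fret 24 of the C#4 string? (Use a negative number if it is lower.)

-28 semitones

F#3 at fret 3 → A3 (MIDI 57); C#4 at fret 24 → C#6 (MIDI 85).
57 − 85 = -28, so the two pitches are 28 semitones apart.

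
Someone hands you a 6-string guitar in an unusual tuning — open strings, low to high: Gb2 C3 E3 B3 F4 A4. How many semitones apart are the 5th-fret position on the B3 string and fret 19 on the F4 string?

20 semitones

B3 at fret 5 → E4 (MIDI 64); F4 at fret 19 → C6 (MIDI 84).
64 − 84 = -20, so the two pitches are 20 semitones apart, with C6 the higher.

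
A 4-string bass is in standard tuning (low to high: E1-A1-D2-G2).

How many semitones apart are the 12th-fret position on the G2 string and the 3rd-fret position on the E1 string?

24 semitones

G2 at fret 12 → G3 (MIDI 55); E1 at fret 3 → G1 (MIDI 31).
55 − 31 = 24, so the two pitches are 24 semitones apart, with G3 the higher.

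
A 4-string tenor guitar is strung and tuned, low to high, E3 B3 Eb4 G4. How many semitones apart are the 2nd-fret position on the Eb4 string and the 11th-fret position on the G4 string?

13 semitones

Eb4 at fret 2 → F4 (MIDI 65); G4 at fret 11 → Gb5 (MIDI 78).
65 − 78 = -13, so the two pitches are 13 semitones apart, with Gb5 the higher.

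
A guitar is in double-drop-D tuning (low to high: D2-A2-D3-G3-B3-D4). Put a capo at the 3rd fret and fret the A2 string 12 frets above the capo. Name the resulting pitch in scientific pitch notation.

The capo raises the open A2 by 3 semitones to C3; fretting 12 more gives A2 + 3 + 12 = A2 + 15 semitones = C4.

C4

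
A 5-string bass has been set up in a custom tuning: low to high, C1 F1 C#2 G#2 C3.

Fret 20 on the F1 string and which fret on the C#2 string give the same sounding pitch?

F1 at fret 20 is F1 + 20 semitones = C#3.
The open C#2 string is 8 semitones above the open F1, so the same pitch on the C#2 string lies at fret 20 − 8 = 12.

12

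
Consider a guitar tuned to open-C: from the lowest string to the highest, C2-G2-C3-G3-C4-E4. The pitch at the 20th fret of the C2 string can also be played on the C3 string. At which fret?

Fret 20 on C2 is MIDI 36 + 20 = 56 (G♯3). On the C3 string (open MIDI 48), that pitch is 56 − 48 = fret 8.

8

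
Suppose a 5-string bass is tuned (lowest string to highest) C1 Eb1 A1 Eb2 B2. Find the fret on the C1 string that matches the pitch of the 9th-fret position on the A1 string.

18

Fret 9 on A1 is MIDI 33 + 9 = 42 (Gb2). On the C1 string (open MIDI 24), that pitch is 42 − 24 = fret 18.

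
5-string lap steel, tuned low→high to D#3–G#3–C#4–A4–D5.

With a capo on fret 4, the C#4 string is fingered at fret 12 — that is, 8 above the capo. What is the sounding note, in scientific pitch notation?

The capo raises the open C#4 by 4 semitones to F4; fretting 8 more gives C#4 + 4 + 8 = C#4 + 12 semitones = C#5.

C#5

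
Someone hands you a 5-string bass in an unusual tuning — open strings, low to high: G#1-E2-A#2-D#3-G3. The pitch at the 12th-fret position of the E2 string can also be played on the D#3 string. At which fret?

E2 at fret 12 is E2 + 12 semitones = E3.
The open D#3 string is 11 semitones above the open E2, so the same pitch on the D#3 string lies at fret 12 − 11 = 1.

1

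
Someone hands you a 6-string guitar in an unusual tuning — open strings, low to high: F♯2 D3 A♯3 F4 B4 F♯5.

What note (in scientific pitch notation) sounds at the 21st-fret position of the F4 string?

D6

F4 is MIDI 65. Adding 21 gives 86, which is D6.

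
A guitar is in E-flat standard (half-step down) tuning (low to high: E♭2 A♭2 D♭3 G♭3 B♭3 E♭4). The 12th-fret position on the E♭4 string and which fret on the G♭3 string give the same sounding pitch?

21

E♭4 at fret 12 is E♭4 + 12 semitones = E♭5.
The open G♭3 string is 9 semitones below the open E♭4, so the same pitch on the G♭3 string lies at fret 12 + 9 = 21.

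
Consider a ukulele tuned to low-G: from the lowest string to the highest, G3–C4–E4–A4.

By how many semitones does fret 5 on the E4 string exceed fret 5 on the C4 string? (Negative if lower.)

E4 at fret 5 → A4 (MIDI 69); C4 at fret 5 → F4 (MIDI 65).
69 − 65 = 4, so the two pitches are 4 semitones apart.

4 semitones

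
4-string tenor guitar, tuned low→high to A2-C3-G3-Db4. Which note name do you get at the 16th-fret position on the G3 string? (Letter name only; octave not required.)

B

The open G3 string plus 16 semitones: G–Ab–A–Bb–…–A–Bb–B.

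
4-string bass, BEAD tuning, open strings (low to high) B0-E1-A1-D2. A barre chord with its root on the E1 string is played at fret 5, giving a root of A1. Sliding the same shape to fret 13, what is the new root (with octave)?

F2

Moving from fret 5 to fret 13 shifts the root by 8 semitones.
A1 up 8 semitones is F2.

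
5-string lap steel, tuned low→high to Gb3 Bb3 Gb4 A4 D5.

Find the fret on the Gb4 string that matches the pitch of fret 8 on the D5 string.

16

Fret 8 on D5 is MIDI 74 + 8 = 82 (Bb5). On the Gb4 string (open MIDI 66), that pitch is 82 − 66 = fret 16.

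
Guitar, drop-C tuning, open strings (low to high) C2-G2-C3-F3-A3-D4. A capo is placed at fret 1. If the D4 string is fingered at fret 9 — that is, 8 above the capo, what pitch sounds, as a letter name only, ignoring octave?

The capo raises the open D4 by 1 semitone to D#4; fretting 8 more gives D4 + 1 + 8 = D4 + 9 semitones, landing on B.

B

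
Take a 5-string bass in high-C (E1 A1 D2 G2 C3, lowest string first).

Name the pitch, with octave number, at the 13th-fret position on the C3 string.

The open C3 string plus 13 semitones: C–C#–D–D#–…–B–C–C#.
The walk passes from B into C once, so the octave number goes from 3 to 4.
(Equivalently spelled Db4.)

C#4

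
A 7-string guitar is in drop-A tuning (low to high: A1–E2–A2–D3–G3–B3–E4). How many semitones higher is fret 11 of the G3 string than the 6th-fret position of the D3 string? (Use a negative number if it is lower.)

G3 at fret 11 → F#4 (MIDI 66); D3 at fret 6 → G#3 (MIDI 56).
66 − 56 = 10, so the two pitches are 10 semitones apart.

10 semitones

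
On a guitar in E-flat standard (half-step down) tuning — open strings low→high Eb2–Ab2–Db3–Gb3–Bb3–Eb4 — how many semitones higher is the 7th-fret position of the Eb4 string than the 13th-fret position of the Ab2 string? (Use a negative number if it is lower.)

Eb4 at fret 7 → Bb4 (MIDI 70); Ab2 at fret 13 → A3 (MIDI 57).
70 − 57 = 13, so the two pitches are 13 semitones apart.

13 semitones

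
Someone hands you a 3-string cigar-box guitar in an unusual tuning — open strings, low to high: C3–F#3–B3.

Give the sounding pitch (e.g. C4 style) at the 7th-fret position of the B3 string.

F#4

B3 is MIDI 59. Adding 7 gives 66, which is F#4.
(Equivalently spelled Gb4.)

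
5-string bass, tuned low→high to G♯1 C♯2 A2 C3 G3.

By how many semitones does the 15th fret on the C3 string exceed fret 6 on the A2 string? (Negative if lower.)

C3 at fret 15 → D♯4 (MIDI 63); A2 at fret 6 → D♯3 (MIDI 51).
63 − 51 = 12, so the two pitches are 12 semitones apart.

12 semitones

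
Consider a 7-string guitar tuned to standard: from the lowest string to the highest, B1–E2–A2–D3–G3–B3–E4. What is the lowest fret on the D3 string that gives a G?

From D3, count semitones up the chromatic scale until reaching G: D–D#–E–F–F#–G — 5 steps.

5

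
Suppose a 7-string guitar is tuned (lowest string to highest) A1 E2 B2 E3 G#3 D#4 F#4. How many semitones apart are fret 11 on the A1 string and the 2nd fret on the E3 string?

A1 at fret 11 → G#2 (MIDI 44); E3 at fret 2 → F#3 (MIDI 54).
44 − 54 = -10, so the two pitches are 10 semitones apart, with F#3 the higher.

10 semitones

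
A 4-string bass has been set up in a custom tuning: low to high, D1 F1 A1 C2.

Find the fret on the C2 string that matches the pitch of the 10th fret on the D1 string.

D1 at fret 10 is D1 + 10 semitones = C2.
The open C2 string is 10 semitones above the open D1, so the same pitch on the C2 string lies at fret 10 − 10 = 0.

0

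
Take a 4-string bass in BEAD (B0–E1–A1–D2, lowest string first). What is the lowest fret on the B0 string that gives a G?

8

From B0, count semitones up the chromatic scale until reaching G: B–C–C#–D–D#–E–F–F#–G — 8 steps.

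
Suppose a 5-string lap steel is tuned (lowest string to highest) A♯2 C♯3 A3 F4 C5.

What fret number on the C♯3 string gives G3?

6

G3 is 6 semitones above the open C♯3 (C#–D–D#–E–F–F#–G), so it sits at fret 6.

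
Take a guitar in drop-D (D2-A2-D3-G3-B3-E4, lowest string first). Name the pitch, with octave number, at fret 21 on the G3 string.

E5

The open G3 string plus 21 semitones: G–G#–A–A#–…–D–D#–E.
The walk passes from B into C 2 times, so the octave number goes from 3 to 5.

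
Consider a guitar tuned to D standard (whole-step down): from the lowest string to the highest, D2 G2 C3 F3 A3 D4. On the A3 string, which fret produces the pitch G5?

22

G5 is 22 semitones above the open A3 (A–A#–B–C–…–F–F#–G), so it sits at fret 22.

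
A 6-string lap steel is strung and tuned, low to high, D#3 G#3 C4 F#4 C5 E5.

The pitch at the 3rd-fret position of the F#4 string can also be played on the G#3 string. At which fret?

13

Fret 3 on F#4 is MIDI 66 + 3 = 69 (A4). On the G#3 string (open MIDI 56), that pitch is 69 − 56 = fret 13.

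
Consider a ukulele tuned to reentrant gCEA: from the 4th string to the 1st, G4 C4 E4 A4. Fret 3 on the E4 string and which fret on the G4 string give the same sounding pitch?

0

Fret 3 on E4 is MIDI 64 + 3 = 67 (G4). On the G4 string (open MIDI 67), that pitch is 67 − 67 = fret 0.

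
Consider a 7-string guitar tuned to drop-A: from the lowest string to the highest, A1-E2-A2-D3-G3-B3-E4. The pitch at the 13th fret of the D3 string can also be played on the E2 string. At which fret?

23

Fret 13 on D3 is MIDI 50 + 13 = 63 (D♯4). On the E2 string (open MIDI 40), that pitch is 63 − 40 = fret 23.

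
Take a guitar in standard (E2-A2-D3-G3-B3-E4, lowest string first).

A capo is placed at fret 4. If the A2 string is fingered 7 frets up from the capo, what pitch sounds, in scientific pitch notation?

G#3

The capo raises the open A2 by 4 semitones to C#3; fretting 7 more gives A2 + 4 + 7 = A2 + 11 semitones = G#3.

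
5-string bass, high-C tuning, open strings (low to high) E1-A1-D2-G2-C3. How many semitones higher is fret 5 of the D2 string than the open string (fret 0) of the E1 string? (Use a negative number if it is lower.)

15 semitones

D2 at fret 5 → G2 (MIDI 43); E1 at fret 0 → E1 (MIDI 28).
43 − 28 = 15, so the two pitches are 15 semitones apart.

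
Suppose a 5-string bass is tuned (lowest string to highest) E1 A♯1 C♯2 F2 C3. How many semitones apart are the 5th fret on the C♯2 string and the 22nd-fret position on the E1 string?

C♯2 at fret 5 → F♯2 (MIDI 42); E1 at fret 22 → D3 (MIDI 50).
42 − 50 = -8, so the two pitches are 8 semitones apart, with D3 the higher.

8 semitones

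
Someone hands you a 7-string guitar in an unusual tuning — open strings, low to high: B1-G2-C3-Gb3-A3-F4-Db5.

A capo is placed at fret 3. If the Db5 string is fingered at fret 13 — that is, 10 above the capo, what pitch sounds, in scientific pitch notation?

The capo raises the open Db5 by 3 semitones to E5; fretting 10 more gives Db5 + 3 + 10 = Db5 + 13 semitones = D6.

D6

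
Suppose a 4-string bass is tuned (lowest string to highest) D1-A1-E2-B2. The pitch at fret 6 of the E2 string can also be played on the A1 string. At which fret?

Fret 6 on E2 is MIDI 40 + 6 = 46 (Bb2). On the A1 string (open MIDI 33), that pitch is 46 − 33 = fret 13.

13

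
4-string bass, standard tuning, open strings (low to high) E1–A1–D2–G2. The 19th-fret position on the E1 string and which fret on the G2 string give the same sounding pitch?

E1 at fret 19 is E1 + 19 semitones = B2.
The open G2 string is 15 semitones above the open E1, so the same pitch on the G2 string lies at fret 19 − 15 = 4.

4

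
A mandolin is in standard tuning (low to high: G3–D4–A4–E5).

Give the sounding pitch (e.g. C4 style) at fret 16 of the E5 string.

G♯6

The open E5 string plus 16 semitones: E–F–F#–G–…–F#–G–G#.
The walk passes from B into C once, so the octave number goes from 5 to 6.
(Equivalently spelled A♭6.)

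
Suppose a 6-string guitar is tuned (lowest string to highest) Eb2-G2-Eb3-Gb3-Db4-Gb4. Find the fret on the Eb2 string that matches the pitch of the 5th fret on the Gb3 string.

Gb3 at fret 5 is Gb3 + 5 semitones = B3.
The open Eb2 string is 15 semitones below the open Gb3, so the same pitch on the Eb2 string lies at fret 5 + 15 = 20.

20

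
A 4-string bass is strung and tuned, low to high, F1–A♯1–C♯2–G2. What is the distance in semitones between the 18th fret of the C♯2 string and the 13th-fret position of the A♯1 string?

8 semitones

C♯2 at fret 18 → G3 (MIDI 55); A♯1 at fret 13 → B2 (MIDI 47).
55 − 47 = 8, so the two pitches are 8 semitones apart, with G3 the higher.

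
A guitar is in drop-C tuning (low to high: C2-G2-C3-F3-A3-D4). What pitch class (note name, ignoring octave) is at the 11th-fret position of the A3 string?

G#

The open A3 string plus 11 semitones: A–A#–B–C–…–F#–G–G#.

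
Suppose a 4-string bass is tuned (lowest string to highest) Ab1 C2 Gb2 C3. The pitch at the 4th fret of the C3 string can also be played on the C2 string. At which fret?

16

C3 at fret 4 is C3 + 4 semitones = E3.
The open C2 string is 12 semitones below the open C3, so the same pitch on the C2 string lies at fret 4 + 12 = 16.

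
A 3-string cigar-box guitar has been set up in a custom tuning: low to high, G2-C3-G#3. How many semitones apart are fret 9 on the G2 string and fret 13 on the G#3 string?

17 semitones

G2 at fret 9 → E3 (MIDI 52); G#3 at fret 13 → A4 (MIDI 69).
52 − 69 = -17, so the two pitches are 17 semitones apart, with A4 the higher.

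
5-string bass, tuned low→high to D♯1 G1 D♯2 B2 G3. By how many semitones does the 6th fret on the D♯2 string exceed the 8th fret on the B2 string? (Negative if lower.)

D♯2 at fret 6 → A2 (MIDI 45); B2 at fret 8 → G3 (MIDI 55).
45 − 55 = -10, so the two pitches are 10 semitones apart.

-10 semitones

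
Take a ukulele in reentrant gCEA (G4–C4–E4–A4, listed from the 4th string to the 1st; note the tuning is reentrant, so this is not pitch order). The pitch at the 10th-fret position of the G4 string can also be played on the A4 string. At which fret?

8

Fret 10 on G4 is MIDI 67 + 10 = 77 (F5). On the A4 string (open MIDI 69), that pitch is 77 − 69 = fret 8.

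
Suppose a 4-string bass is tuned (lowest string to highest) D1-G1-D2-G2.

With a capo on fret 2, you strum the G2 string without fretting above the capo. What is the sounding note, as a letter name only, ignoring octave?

A

The capo raises the open G2 by 2 semitones to A2; fretting 0 more gives G2 + 2 + 0 = G2 + 2 semitones, landing on A.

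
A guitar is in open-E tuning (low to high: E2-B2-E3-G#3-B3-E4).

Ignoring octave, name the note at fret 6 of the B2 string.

F

B2 is MIDI 47. Adding 6 gives 53; 53 mod 12 = 5, i.e. F.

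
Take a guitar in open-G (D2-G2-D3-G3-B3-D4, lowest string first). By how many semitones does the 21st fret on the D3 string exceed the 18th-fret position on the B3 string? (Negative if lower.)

D3 at fret 21 → B4 (MIDI 71); B3 at fret 18 → F5 (MIDI 77).
71 − 77 = -6, so the two pitches are 6 semitones apart.

-6 semitones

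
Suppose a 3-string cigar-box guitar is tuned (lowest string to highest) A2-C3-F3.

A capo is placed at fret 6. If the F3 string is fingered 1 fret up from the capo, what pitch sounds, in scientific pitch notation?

C4

The capo raises the open F3 by 6 semitones to B3; fretting 1 more gives F3 + 6 + 1 = F3 + 7 semitones = C4.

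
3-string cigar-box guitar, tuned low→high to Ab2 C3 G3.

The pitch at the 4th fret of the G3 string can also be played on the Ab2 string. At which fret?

15

G3 at fret 4 is G3 + 4 semitones = B3.
The open Ab2 string is 11 semitones below the open G3, so the same pitch on the Ab2 string lies at fret 4 + 11 = 15.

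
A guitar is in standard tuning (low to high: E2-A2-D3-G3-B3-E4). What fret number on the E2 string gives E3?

E3 is 12 semitones above the open E2 (E–F–F#–G–…–D–D#–E), so it sits at fret 12.

12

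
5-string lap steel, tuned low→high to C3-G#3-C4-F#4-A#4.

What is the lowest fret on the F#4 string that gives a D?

8

From F#4, count semitones up the chromatic scale until reaching D: F#–G–G#–A–A#–B–C–C#–D — 8 steps.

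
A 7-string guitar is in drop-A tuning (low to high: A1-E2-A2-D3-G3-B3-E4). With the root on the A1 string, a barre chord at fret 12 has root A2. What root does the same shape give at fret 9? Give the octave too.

F♯2

Moving from fret 12 to fret 9 shifts the root by -3 semitones.
A2 down 3 semitones is F♯2.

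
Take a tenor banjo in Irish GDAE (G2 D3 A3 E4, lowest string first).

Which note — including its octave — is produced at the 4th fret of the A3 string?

Each fret is one semitone, so A3 + 4 = C#4.

C#4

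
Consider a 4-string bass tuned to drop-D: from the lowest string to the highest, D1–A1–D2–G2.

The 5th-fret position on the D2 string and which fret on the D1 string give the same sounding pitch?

17

Fret 5 on D2 is MIDI 38 + 5 = 43 (G2). On the D1 string (open MIDI 26), that pitch is 43 − 26 = fret 17.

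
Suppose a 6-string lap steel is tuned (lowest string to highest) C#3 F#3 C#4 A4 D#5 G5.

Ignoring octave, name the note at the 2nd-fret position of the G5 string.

A

Each fret is one semitone, so G5 + 2 = A.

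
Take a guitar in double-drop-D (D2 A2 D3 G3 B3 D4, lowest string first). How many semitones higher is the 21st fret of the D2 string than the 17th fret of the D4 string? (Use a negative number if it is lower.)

-20 semitones

D2 at fret 21 → B3 (MIDI 59); D4 at fret 17 → G5 (MIDI 79).
59 − 79 = -20, so the two pitches are 20 semitones apart.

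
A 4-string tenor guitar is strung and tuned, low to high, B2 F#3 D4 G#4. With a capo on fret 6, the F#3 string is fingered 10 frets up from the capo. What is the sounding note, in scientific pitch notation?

The capo raises the open F#3 by 6 semitones to C4; fretting 10 more gives F#3 + 6 + 10 = F#3 + 16 semitones = A#4.

A#4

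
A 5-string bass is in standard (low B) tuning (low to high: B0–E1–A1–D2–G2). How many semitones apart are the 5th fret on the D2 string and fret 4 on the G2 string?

4 semitones

D2 at fret 5 → G2 (MIDI 43); G2 at fret 4 → B2 (MIDI 47).
43 − 47 = -4, so the two pitches are 4 semitones apart, with B2 the higher.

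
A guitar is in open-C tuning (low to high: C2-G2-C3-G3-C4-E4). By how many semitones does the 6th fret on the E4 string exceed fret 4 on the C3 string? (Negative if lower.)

E4 at fret 6 → A#4 (MIDI 70); C3 at fret 4 → E3 (MIDI 52).
70 − 52 = 18, so the two pitches are 18 semitones apart.

18 semitones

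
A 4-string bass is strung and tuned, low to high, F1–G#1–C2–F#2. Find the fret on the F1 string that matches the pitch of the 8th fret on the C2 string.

C2 at fret 8 is C2 + 8 semitones = G#2.
The open F1 string is 7 semitones below the open C2, so the same pitch on the F1 string lies at fret 8 + 7 = 15.

15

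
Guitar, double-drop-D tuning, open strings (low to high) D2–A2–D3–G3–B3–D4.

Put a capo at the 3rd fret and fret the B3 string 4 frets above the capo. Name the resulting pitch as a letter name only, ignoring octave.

The capo raises the open B3 by 3 semitones to D4; fretting 4 more gives B3 + 3 + 4 = B3 + 7 semitones, landing on F♯.
(Also written G♭.)

F♯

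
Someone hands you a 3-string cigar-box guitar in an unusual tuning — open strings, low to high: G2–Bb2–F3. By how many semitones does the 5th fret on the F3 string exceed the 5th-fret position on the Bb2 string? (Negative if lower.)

F3 at fret 5 → Bb3 (MIDI 58); Bb2 at fret 5 → Eb3 (MIDI 51).
58 − 51 = 7, so the two pitches are 7 semitones apart.

7 semitones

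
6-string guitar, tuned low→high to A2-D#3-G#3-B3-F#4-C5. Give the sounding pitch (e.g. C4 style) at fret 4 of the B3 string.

D#4

The open B3 string plus 4 semitones: B–C–C#–D–D#.
The walk passes from B into C once, so the octave number goes from 3 to 4.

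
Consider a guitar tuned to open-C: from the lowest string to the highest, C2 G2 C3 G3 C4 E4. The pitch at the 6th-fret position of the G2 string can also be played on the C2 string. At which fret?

G2 at fret 6 is G2 + 6 semitones = C#3.
The open C2 string is 7 semitones below the open G2, so the same pitch on the C2 string lies at fret 6 + 7 = 13.

13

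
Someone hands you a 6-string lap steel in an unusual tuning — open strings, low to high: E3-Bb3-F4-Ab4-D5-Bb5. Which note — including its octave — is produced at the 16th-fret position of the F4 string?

F4 is MIDI 65. Adding 16 gives 81, which is A5.

A5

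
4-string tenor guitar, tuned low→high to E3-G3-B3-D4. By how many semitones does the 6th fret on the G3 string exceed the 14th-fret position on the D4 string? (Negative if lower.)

G3 at fret 6 → C#4 (MIDI 61); D4 at fret 14 → E5 (MIDI 76).
61 − 76 = -15, so the two pitches are 15 semitones apart.

-15 semitones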